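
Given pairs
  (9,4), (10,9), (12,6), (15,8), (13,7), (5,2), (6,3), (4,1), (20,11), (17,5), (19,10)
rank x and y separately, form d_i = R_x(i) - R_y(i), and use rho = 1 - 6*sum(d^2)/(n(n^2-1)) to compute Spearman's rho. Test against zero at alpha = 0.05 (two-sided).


Step 1: Rank x and y separately (midranks; no ties here).
rank(x): 9->4, 10->5, 12->6, 15->8, 13->7, 5->2, 6->3, 4->1, 20->11, 17->9, 19->10
rank(y): 4->4, 9->9, 6->6, 8->8, 7->7, 2->2, 3->3, 1->1, 11->11, 5->5, 10->10
Step 2: d_i = R_x(i) - R_y(i); compute d_i^2.
  (4-4)^2=0, (5-9)^2=16, (6-6)^2=0, (8-8)^2=0, (7-7)^2=0, (2-2)^2=0, (3-3)^2=0, (1-1)^2=0, (11-11)^2=0, (9-5)^2=16, (10-10)^2=0
sum(d^2) = 32.
Step 3: rho = 1 - 6*32 / (11*(11^2 - 1)) = 1 - 192/1320 = 0.854545.
Step 4: Under H0, t = rho * sqrt((n-2)/(1-rho^2)) = 4.9360 ~ t(9).
Step 5: Two-sided p-value from the t-distribution with 9 df = 0.000807.
Step 6: alpha = 0.05. reject H0.

rho = 0.8545, p = 0.000807, reject H0 at alpha = 0.05.


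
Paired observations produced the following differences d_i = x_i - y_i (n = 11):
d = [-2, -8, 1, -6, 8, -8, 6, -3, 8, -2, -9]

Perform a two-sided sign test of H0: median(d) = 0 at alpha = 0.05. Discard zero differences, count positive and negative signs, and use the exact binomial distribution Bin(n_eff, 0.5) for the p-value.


Step 1: Discard zero differences. Original n = 11; n_eff = number of nonzero differences = 11.
Nonzero differences (with sign): -2, -8, +1, -6, +8, -8, +6, -3, +8, -2, -9
Step 2: Count signs: positive = 4, negative = 7.
Step 3: Under H0: P(positive) = 0.5, so the number of positives S ~ Bin(11, 0.5).
Step 4: Two-sided exact p-value = sum of Bin(11,0.5) probabilities at or below the observed probability = 0.548828.
Step 5: alpha = 0.05. fail to reject H0.

n_eff = 11, pos = 4, neg = 7, p = 0.548828, fail to reject H0.


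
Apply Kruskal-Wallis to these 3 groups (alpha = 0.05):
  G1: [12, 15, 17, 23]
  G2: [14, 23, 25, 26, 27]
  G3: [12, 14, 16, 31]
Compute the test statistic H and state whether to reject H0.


Step 1: Combine all N = 13 observations and assign midranks.
sorted (value, group, rank): (12,G1,1.5), (12,G3,1.5), (14,G2,3.5), (14,G3,3.5), (15,G1,5), (16,G3,6), (17,G1,7), (23,G1,8.5), (23,G2,8.5), (25,G2,10), (26,G2,11), (27,G2,12), (31,G3,13)
Step 2: Sum ranks within each group.
R_1 = 22 (n_1 = 4)
R_2 = 45 (n_2 = 5)
R_3 = 24 (n_3 = 4)
Step 3: H = 12/(N(N+1)) * sum(R_i^2/n_i) - 3(N+1)
     = 12/(13*14) * (22^2/4 + 45^2/5 + 24^2/4) - 3*14
     = 0.065934 * 670 - 42
     = 2.175824.
Step 4: Ties present; correction factor C = 1 - 18/(13^3 - 13) = 0.991758. Corrected H = 2.175824 / 0.991758 = 2.193906.
Step 5: Under H0, H ~ chi^2(2); p-value = 0.333887.
Step 6: alpha = 0.05. fail to reject H0.

H = 2.1939, df = 2, p = 0.333887, fail to reject H0.


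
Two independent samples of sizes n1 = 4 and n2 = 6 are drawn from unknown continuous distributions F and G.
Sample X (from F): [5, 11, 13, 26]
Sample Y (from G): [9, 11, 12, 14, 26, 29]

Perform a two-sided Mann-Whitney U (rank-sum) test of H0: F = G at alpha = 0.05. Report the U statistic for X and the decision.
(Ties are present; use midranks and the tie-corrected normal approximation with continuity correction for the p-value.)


Step 1: Combine and sort all 10 observations; assign midranks.
sorted (value, group): (5,X), (9,Y), (11,X), (11,Y), (12,Y), (13,X), (14,Y), (26,X), (26,Y), (29,Y)
ranks: 5->1, 9->2, 11->3.5, 11->3.5, 12->5, 13->6, 14->7, 26->8.5, 26->8.5, 29->10
Step 2: Rank sum for X: R1 = 1 + 3.5 + 6 + 8.5 = 19.
Step 3: U_X = R1 - n1(n1+1)/2 = 19 - 4*5/2 = 19 - 10 = 9.
       U_Y = n1*n2 - U_X = 24 - 9 = 15.
Step 4: Ties are present, so use the tie-corrected normal approximation (with continuity correction) for the p-value.
Step 5: p-value = 0.591778; compare to alpha = 0.05. fail to reject H0.

U_X = 9, p = 0.591778, fail to reject H0 at alpha = 0.05.


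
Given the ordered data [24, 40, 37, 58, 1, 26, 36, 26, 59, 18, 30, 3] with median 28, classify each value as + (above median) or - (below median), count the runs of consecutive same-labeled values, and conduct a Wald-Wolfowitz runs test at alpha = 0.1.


Step 1: Compute median = 28; label A = above, B = below.
Labels in order: BAAABBABABAB  (n_A = 6, n_B = 6)
Step 2: Count runs R = 9.
Step 3: Under H0 (random ordering), E[R] = 2*n_A*n_B/(n_A+n_B) + 1 = 2*6*6/12 + 1 = 7.0000.
        Var[R] = 2*n_A*n_B*(2*n_A*n_B - n_A - n_B) / ((n_A+n_B)^2 * (n_A+n_B-1)) = 4320/1584 = 2.7273.
        SD[R] = 1.6514.
Step 4: Continuity-corrected z = (R - 0.5 - E[R]) / SD[R] = (9 - 0.5 - 7.0000) / 1.6514 = 0.9083.
Step 5: Two-sided p-value via normal approximation = 2*(1 - Phi(|z|)) = 0.363722.
Step 6: alpha = 0.1. fail to reject H0.

R = 9, z = 0.9083, p = 0.363722, fail to reject H0.


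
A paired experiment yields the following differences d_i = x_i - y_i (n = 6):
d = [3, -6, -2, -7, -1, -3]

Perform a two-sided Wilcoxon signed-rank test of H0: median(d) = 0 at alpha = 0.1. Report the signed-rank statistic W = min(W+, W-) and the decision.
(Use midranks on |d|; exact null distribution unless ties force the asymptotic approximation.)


Step 1: Drop any zero differences (none here) and take |d_i|.
|d| = [3, 6, 2, 7, 1, 3]
Step 2: Midrank |d_i| (ties get averaged ranks).
ranks: |3|->3.5, |6|->5, |2|->2, |7|->6, |1|->1, |3|->3.5
Step 3: Attach original signs; sum ranks with positive sign and with negative sign.
W+ = 3.5 = 3.5
W- = 5 + 2 + 6 + 1 + 3.5 = 17.5
(Check: W+ + W- = 21 should equal n(n+1)/2 = 21.)
Step 4: Test statistic W = min(W+, W-) = 3.5.
Step 5: Ties in |d|, so use the tie-corrected normal approximation.
        E[W] = n(n+1)/4 = 6*7/4 = 10.5.
        Tie groups: |d|=3 (t=2); sum(t^3 - t) = 6.
        Var[W] = n(n+1)(2n+1)/24 - sum(t^3-t)/48 = 546/24 - 6/48 = 22.625.
        z = (W - E[W]) / sqrt(Var[W]) = (3.5 - 10.5) / 4.7566 = -1.4716.
        Two-sided p = 2*Phi(z) = 0.141116.
Step 6: alpha = 0.1. fail to reject H0.

W+ = 3.5, W- = 17.5, W = min = 3.5, p = 0.141116, fail to reject H0.


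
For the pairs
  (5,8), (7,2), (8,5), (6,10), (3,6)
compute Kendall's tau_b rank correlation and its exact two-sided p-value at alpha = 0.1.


Step 1: Enumerate the 10 unordered pairs (i,j) with i<j and classify each by sign(x_j-x_i) * sign(y_j-y_i).
  (1,2):dx=+2,dy=-6->D; (1,3):dx=+3,dy=-3->D; (1,4):dx=+1,dy=+2->C; (1,5):dx=-2,dy=-2->C
  (2,3):dx=+1,dy=+3->C; (2,4):dx=-1,dy=+8->D; (2,5):dx=-4,dy=+4->D; (3,4):dx=-2,dy=+5->D
  (3,5):dx=-5,dy=+1->D; (4,5):dx=-3,dy=-4->C
Step 2: C = 4, D = 6, total pairs = 10.
Step 3: tau = (C - D)/(n(n-1)/2) = (4 - 6)/10 = -0.200000.
Step 4: Exact two-sided p-value (enumerate n! = 120 permutations of y under H0): p = 0.816667.
Step 5: alpha = 0.1. fail to reject H0.

tau_b = -0.2000 (C=4, D=6), p = 0.816667, fail to reject H0.


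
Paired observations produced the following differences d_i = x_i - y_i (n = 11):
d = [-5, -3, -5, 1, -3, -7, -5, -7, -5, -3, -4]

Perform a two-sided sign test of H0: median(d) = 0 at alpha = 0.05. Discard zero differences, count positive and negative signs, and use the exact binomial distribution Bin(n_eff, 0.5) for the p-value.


Step 1: Discard zero differences. Original n = 11; n_eff = number of nonzero differences = 11.
Nonzero differences (with sign): -5, -3, -5, +1, -3, -7, -5, -7, -5, -3, -4
Step 2: Count signs: positive = 1, negative = 10.
Step 3: Under H0: P(positive) = 0.5, so the number of positives S ~ Bin(11, 0.5).
Step 4: Two-sided exact p-value = sum of Bin(11,0.5) probabilities at or below the observed probability = 0.011719.
Step 5: alpha = 0.05. reject H0.

n_eff = 11, pos = 1, neg = 10, p = 0.011719, reject H0.


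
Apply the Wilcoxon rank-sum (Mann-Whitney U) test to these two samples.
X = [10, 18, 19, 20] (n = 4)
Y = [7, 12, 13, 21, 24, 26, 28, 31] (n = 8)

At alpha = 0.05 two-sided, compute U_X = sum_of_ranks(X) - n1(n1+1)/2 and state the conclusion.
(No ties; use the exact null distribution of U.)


Step 1: Combine and sort all 12 observations; assign midranks.
sorted (value, group): (7,Y), (10,X), (12,Y), (13,Y), (18,X), (19,X), (20,X), (21,Y), (24,Y), (26,Y), (28,Y), (31,Y)
ranks: 7->1, 10->2, 12->3, 13->4, 18->5, 19->6, 20->7, 21->8, 24->9, 26->10, 28->11, 31->12
Step 2: Rank sum for X: R1 = 2 + 5 + 6 + 7 = 20.
Step 3: U_X = R1 - n1(n1+1)/2 = 20 - 4*5/2 = 20 - 10 = 10.
       U_Y = n1*n2 - U_X = 32 - 10 = 22.
Step 4: No ties, so the exact null distribution of U (based on enumerating the C(12,4) = 495 equally likely rank assignments) gives the two-sided p-value.
Step 5: p-value = 0.367677; compare to alpha = 0.05. fail to reject H0.

U_X = 10, p = 0.367677, fail to reject H0 at alpha = 0.05.


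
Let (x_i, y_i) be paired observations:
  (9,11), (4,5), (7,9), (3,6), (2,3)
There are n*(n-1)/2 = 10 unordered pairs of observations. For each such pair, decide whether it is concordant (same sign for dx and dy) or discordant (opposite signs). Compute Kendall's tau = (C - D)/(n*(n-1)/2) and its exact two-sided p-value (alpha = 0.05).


Step 1: Enumerate the 10 unordered pairs (i,j) with i<j and classify each by sign(x_j-x_i) * sign(y_j-y_i).
  (1,2):dx=-5,dy=-6->C; (1,3):dx=-2,dy=-2->C; (1,4):dx=-6,dy=-5->C; (1,5):dx=-7,dy=-8->C
  (2,3):dx=+3,dy=+4->C; (2,4):dx=-1,dy=+1->D; (2,5):dx=-2,dy=-2->C; (3,4):dx=-4,dy=-3->C
  (3,5):dx=-5,dy=-6->C; (4,5):dx=-1,dy=-3->C
Step 2: C = 9, D = 1, total pairs = 10.
Step 3: tau = (C - D)/(n(n-1)/2) = (9 - 1)/10 = 0.800000.
Step 4: Exact two-sided p-value (enumerate n! = 120 permutations of y under H0): p = 0.083333.
Step 5: alpha = 0.05. fail to reject H0.

tau_b = 0.8000 (C=9, D=1), p = 0.083333, fail to reject H0.


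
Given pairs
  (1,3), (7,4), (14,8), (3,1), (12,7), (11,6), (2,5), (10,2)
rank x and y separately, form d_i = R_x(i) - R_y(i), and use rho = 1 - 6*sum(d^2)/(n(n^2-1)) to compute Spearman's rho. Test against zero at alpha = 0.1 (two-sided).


Step 1: Rank x and y separately (midranks; no ties here).
rank(x): 1->1, 7->4, 14->8, 3->3, 12->7, 11->6, 2->2, 10->5
rank(y): 3->3, 4->4, 8->8, 1->1, 7->7, 6->6, 5->5, 2->2
Step 2: d_i = R_x(i) - R_y(i); compute d_i^2.
  (1-3)^2=4, (4-4)^2=0, (8-8)^2=0, (3-1)^2=4, (7-7)^2=0, (6-6)^2=0, (2-5)^2=9, (5-2)^2=9
sum(d^2) = 26.
Step 3: rho = 1 - 6*26 / (8*(8^2 - 1)) = 1 - 156/504 = 0.690476.
Step 4: Under H0, t = rho * sqrt((n-2)/(1-rho^2)) = 2.3382 ~ t(6).
Step 5: Two-sided p-value from the t-distribution with 6 df = 0.057990.
Step 6: alpha = 0.1. reject H0.

rho = 0.6905, p = 0.057990, reject H0 at alpha = 0.1.


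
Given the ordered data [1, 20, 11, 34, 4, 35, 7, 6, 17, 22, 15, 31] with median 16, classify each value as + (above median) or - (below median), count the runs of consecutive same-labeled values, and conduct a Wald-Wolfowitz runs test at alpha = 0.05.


Step 1: Compute median = 16; label A = above, B = below.
Labels in order: BABABABBAABA  (n_A = 6, n_B = 6)
Step 2: Count runs R = 10.
Step 3: Under H0 (random ordering), E[R] = 2*n_A*n_B/(n_A+n_B) + 1 = 2*6*6/12 + 1 = 7.0000.
        Var[R] = 2*n_A*n_B*(2*n_A*n_B - n_A - n_B) / ((n_A+n_B)^2 * (n_A+n_B-1)) = 4320/1584 = 2.7273.
        SD[R] = 1.6514.
Step 4: Continuity-corrected z = (R - 0.5 - E[R]) / SD[R] = (10 - 0.5 - 7.0000) / 1.6514 = 1.5138.
Step 5: Two-sided p-value via normal approximation = 2*(1 - Phi(|z|)) = 0.130070.
Step 6: alpha = 0.05. fail to reject H0.

R = 10, z = 1.5138, p = 0.130070, fail to reject H0.


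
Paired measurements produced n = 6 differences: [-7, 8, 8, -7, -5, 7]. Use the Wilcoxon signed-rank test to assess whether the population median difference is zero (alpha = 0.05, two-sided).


Step 1: Drop any zero differences (none here) and take |d_i|.
|d| = [7, 8, 8, 7, 5, 7]
Step 2: Midrank |d_i| (ties get averaged ranks).
ranks: |7|->3, |8|->5.5, |8|->5.5, |7|->3, |5|->1, |7|->3
Step 3: Attach original signs; sum ranks with positive sign and with negative sign.
W+ = 5.5 + 5.5 + 3 = 14
W- = 3 + 3 + 1 = 7
(Check: W+ + W- = 21 should equal n(n+1)/2 = 21.)
Step 4: Test statistic W = min(W+, W-) = 7.
Step 5: Ties in |d|, so use the tie-corrected normal approximation.
        E[W] = n(n+1)/4 = 6*7/4 = 10.5.
        Tie groups: |d|=7 (t=3), |d|=8 (t=2); sum(t^3 - t) = 30.
        Var[W] = n(n+1)(2n+1)/24 - sum(t^3-t)/48 = 546/24 - 30/48 = 22.125.
        z = (W - E[W]) / sqrt(Var[W]) = (7 - 10.5) / 4.7037 = -0.7441.
        Two-sided p = 2*Phi(z) = 0.456821.
Step 6: alpha = 0.05. fail to reject H0.

W+ = 14, W- = 7, W = min = 7, p = 0.456821, fail to reject H0.


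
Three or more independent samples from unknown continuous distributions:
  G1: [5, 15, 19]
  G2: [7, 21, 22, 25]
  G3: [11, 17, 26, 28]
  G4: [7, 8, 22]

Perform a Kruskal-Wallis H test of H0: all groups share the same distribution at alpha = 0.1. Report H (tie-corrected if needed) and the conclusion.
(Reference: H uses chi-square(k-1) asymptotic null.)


Step 1: Combine all N = 14 observations and assign midranks.
sorted (value, group, rank): (5,G1,1), (7,G2,2.5), (7,G4,2.5), (8,G4,4), (11,G3,5), (15,G1,6), (17,G3,7), (19,G1,8), (21,G2,9), (22,G2,10.5), (22,G4,10.5), (25,G2,12), (26,G3,13), (28,G3,14)
Step 2: Sum ranks within each group.
R_1 = 15 (n_1 = 3)
R_2 = 34 (n_2 = 4)
R_3 = 39 (n_3 = 4)
R_4 = 17 (n_4 = 3)
Step 3: H = 12/(N(N+1)) * sum(R_i^2/n_i) - 3(N+1)
     = 12/(14*15) * (15^2/3 + 34^2/4 + 39^2/4 + 17^2/3) - 3*15
     = 0.057143 * 840.583 - 45
     = 3.033333.
Step 4: Ties present; correction factor C = 1 - 12/(14^3 - 14) = 0.995604. Corrected H = 3.033333 / 0.995604 = 3.046726.
Step 5: Under H0, H ~ chi^2(3); p-value = 0.384477.
Step 6: alpha = 0.1. fail to reject H0.

H = 3.0467, df = 3, p = 0.384477, fail to reject H0.


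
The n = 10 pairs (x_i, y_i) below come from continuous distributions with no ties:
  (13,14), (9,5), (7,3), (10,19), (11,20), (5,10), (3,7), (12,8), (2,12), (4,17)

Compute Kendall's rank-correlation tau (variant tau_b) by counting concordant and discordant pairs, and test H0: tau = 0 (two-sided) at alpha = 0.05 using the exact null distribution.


Step 1: Enumerate the 45 unordered pairs (i,j) with i<j and classify each by sign(x_j-x_i) * sign(y_j-y_i).
  (1,2):dx=-4,dy=-9->C; (1,3):dx=-6,dy=-11->C; (1,4):dx=-3,dy=+5->D; (1,5):dx=-2,dy=+6->D
  (1,6):dx=-8,dy=-4->C; (1,7):dx=-10,dy=-7->C; (1,8):dx=-1,dy=-6->C; (1,9):dx=-11,dy=-2->C
  (1,10):dx=-9,dy=+3->D; (2,3):dx=-2,dy=-2->C; (2,4):dx=+1,dy=+14->C; (2,5):dx=+2,dy=+15->C
  (2,6):dx=-4,dy=+5->D; (2,7):dx=-6,dy=+2->D; (2,8):dx=+3,dy=+3->C; (2,9):dx=-7,dy=+7->D
  (2,10):dx=-5,dy=+12->D; (3,4):dx=+3,dy=+16->C; (3,5):dx=+4,dy=+17->C; (3,6):dx=-2,dy=+7->D
  (3,7):dx=-4,dy=+4->D; (3,8):dx=+5,dy=+5->C; (3,9):dx=-5,dy=+9->D; (3,10):dx=-3,dy=+14->D
  (4,5):dx=+1,dy=+1->C; (4,6):dx=-5,dy=-9->C; (4,7):dx=-7,dy=-12->C; (4,8):dx=+2,dy=-11->D
  (4,9):dx=-8,dy=-7->C; (4,10):dx=-6,dy=-2->C; (5,6):dx=-6,dy=-10->C; (5,7):dx=-8,dy=-13->C
  (5,8):dx=+1,dy=-12->D; (5,9):dx=-9,dy=-8->C; (5,10):dx=-7,dy=-3->C; (6,7):dx=-2,dy=-3->C
  (6,8):dx=+7,dy=-2->D; (6,9):dx=-3,dy=+2->D; (6,10):dx=-1,dy=+7->D; (7,8):dx=+9,dy=+1->C
  (7,9):dx=-1,dy=+5->D; (7,10):dx=+1,dy=+10->C; (8,9):dx=-10,dy=+4->D; (8,10):dx=-8,dy=+9->D
  (9,10):dx=+2,dy=+5->C
Step 2: C = 26, D = 19, total pairs = 45.
Step 3: tau = (C - D)/(n(n-1)/2) = (26 - 19)/45 = 0.155556.
Step 4: Exact two-sided p-value (enumerate n! = 3628800 permutations of y under H0): p = 0.600654.
Step 5: alpha = 0.05. fail to reject H0.

tau_b = 0.1556 (C=26, D=19), p = 0.600654, fail to reject H0.


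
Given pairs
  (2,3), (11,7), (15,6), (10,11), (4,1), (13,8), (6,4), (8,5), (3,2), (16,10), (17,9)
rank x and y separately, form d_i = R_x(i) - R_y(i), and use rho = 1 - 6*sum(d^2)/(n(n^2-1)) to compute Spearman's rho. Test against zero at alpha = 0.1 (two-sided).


Step 1: Rank x and y separately (midranks; no ties here).
rank(x): 2->1, 11->7, 15->9, 10->6, 4->3, 13->8, 6->4, 8->5, 3->2, 16->10, 17->11
rank(y): 3->3, 7->7, 6->6, 11->11, 1->1, 8->8, 4->4, 5->5, 2->2, 10->10, 9->9
Step 2: d_i = R_x(i) - R_y(i); compute d_i^2.
  (1-3)^2=4, (7-7)^2=0, (9-6)^2=9, (6-11)^2=25, (3-1)^2=4, (8-8)^2=0, (4-4)^2=0, (5-5)^2=0, (2-2)^2=0, (10-10)^2=0, (11-9)^2=4
sum(d^2) = 46.
Step 3: rho = 1 - 6*46 / (11*(11^2 - 1)) = 1 - 276/1320 = 0.790909.
Step 4: Under H0, t = rho * sqrt((n-2)/(1-rho^2)) = 3.8774 ~ t(9).
Step 5: Two-sided p-value from the t-distribution with 9 df = 0.003746.
Step 6: alpha = 0.1. reject H0.

rho = 0.7909, p = 0.003746, reject H0 at alpha = 0.1.


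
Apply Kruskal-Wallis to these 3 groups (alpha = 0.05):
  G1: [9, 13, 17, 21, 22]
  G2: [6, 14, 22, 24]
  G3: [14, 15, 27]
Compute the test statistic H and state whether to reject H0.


Step 1: Combine all N = 12 observations and assign midranks.
sorted (value, group, rank): (6,G2,1), (9,G1,2), (13,G1,3), (14,G2,4.5), (14,G3,4.5), (15,G3,6), (17,G1,7), (21,G1,8), (22,G1,9.5), (22,G2,9.5), (24,G2,11), (27,G3,12)
Step 2: Sum ranks within each group.
R_1 = 29.5 (n_1 = 5)
R_2 = 26 (n_2 = 4)
R_3 = 22.5 (n_3 = 3)
Step 3: H = 12/(N(N+1)) * sum(R_i^2/n_i) - 3(N+1)
     = 12/(12*13) * (29.5^2/5 + 26^2/4 + 22.5^2/3) - 3*13
     = 0.076923 * 511.8 - 39
     = 0.369231.
Step 4: Ties present; correction factor C = 1 - 12/(12^3 - 12) = 0.993007. Corrected H = 0.369231 / 0.993007 = 0.371831.
Step 5: Under H0, H ~ chi^2(2); p-value = 0.830344.
Step 6: alpha = 0.05. fail to reject H0.

H = 0.3718, df = 2, p = 0.830344, fail to reject H0.


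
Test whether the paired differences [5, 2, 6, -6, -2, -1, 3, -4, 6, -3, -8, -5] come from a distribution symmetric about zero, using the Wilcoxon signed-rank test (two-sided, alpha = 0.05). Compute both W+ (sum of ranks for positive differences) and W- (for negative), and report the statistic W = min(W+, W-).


Step 1: Drop any zero differences (none here) and take |d_i|.
|d| = [5, 2, 6, 6, 2, 1, 3, 4, 6, 3, 8, 5]
Step 2: Midrank |d_i| (ties get averaged ranks).
ranks: |5|->7.5, |2|->2.5, |6|->10, |6|->10, |2|->2.5, |1|->1, |3|->4.5, |4|->6, |6|->10, |3|->4.5, |8|->12, |5|->7.5
Step 3: Attach original signs; sum ranks with positive sign and with negative sign.
W+ = 7.5 + 2.5 + 10 + 4.5 + 10 = 34.5
W- = 10 + 2.5 + 1 + 6 + 4.5 + 12 + 7.5 = 43.5
(Check: W+ + W- = 78 should equal n(n+1)/2 = 78.)
Step 4: Test statistic W = min(W+, W-) = 34.5.
Step 5: Ties in |d|, so use the tie-corrected normal approximation.
        E[W] = n(n+1)/4 = 12*13/4 = 39.
        Tie groups: |d|=2 (t=2), |d|=3 (t=2), |d|=5 (t=2), |d|=6 (t=3); sum(t^3 - t) = 42.
        Var[W] = n(n+1)(2n+1)/24 - sum(t^3-t)/48 = 3900/24 - 42/48 = 161.625.
        z = (W - E[W]) / sqrt(Var[W]) = (34.5 - 39) / 12.7132 = -0.3540.
        Two-sided p = 2*Phi(z) = 0.723366.
Step 6: alpha = 0.05. fail to reject H0.

W+ = 34.5, W- = 43.5, W = min = 34.5, p = 0.723366, fail to reject H0.


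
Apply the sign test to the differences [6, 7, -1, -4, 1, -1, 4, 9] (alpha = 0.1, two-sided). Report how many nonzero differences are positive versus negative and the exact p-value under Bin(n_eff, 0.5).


Step 1: Discard zero differences. Original n = 8; n_eff = number of nonzero differences = 8.
Nonzero differences (with sign): +6, +7, -1, -4, +1, -1, +4, +9
Step 2: Count signs: positive = 5, negative = 3.
Step 3: Under H0: P(positive) = 0.5, so the number of positives S ~ Bin(8, 0.5).
Step 4: Two-sided exact p-value = sum of Bin(8,0.5) probabilities at or below the observed probability = 0.726562.
Step 5: alpha = 0.1. fail to reject H0.

n_eff = 8, pos = 5, neg = 3, p = 0.726562, fail to reject H0.


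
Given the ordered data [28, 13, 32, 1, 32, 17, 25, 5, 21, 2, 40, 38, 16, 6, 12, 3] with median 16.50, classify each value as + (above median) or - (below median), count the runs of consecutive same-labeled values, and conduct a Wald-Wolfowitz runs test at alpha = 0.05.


Step 1: Compute median = 16.50; label A = above, B = below.
Labels in order: ABABAAABABAABBBB  (n_A = 8, n_B = 8)
Step 2: Count runs R = 10.
Step 3: Under H0 (random ordering), E[R] = 2*n_A*n_B/(n_A+n_B) + 1 = 2*8*8/16 + 1 = 9.0000.
        Var[R] = 2*n_A*n_B*(2*n_A*n_B - n_A - n_B) / ((n_A+n_B)^2 * (n_A+n_B-1)) = 14336/3840 = 3.7333.
        SD[R] = 1.9322.
Step 4: Continuity-corrected z = (R - 0.5 - E[R]) / SD[R] = (10 - 0.5 - 9.0000) / 1.9322 = 0.2588.
Step 5: Two-sided p-value via normal approximation = 2*(1 - Phi(|z|)) = 0.795809.
Step 6: alpha = 0.05. fail to reject H0.

R = 10, z = 0.2588, p = 0.795809, fail to reject H0.


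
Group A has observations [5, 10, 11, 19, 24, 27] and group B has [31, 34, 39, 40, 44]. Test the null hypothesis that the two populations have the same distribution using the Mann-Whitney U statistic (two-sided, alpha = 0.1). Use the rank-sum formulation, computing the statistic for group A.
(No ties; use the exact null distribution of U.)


Step 1: Combine and sort all 11 observations; assign midranks.
sorted (value, group): (5,X), (10,X), (11,X), (19,X), (24,X), (27,X), (31,Y), (34,Y), (39,Y), (40,Y), (44,Y)
ranks: 5->1, 10->2, 11->3, 19->4, 24->5, 27->6, 31->7, 34->8, 39->9, 40->10, 44->11
Step 2: Rank sum for X: R1 = 1 + 2 + 3 + 4 + 5 + 6 = 21.
Step 3: U_X = R1 - n1(n1+1)/2 = 21 - 6*7/2 = 21 - 21 = 0.
       U_Y = n1*n2 - U_X = 30 - 0 = 30.
Step 4: No ties, so the exact null distribution of U (based on enumerating the C(11,6) = 462 equally likely rank assignments) gives the two-sided p-value.
Step 5: p-value = 0.004329; compare to alpha = 0.1. reject H0.

U_X = 0, p = 0.004329, reject H0 at alpha = 0.1.


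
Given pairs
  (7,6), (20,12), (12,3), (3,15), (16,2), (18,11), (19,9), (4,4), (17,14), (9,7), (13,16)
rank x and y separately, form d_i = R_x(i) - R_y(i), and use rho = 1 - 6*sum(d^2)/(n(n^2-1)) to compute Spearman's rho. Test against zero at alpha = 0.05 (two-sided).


Step 1: Rank x and y separately (midranks; no ties here).
rank(x): 7->3, 20->11, 12->5, 3->1, 16->7, 18->9, 19->10, 4->2, 17->8, 9->4, 13->6
rank(y): 6->4, 12->8, 3->2, 15->10, 2->1, 11->7, 9->6, 4->3, 14->9, 7->5, 16->11
Step 2: d_i = R_x(i) - R_y(i); compute d_i^2.
  (3-4)^2=1, (11-8)^2=9, (5-2)^2=9, (1-10)^2=81, (7-1)^2=36, (9-7)^2=4, (10-6)^2=16, (2-3)^2=1, (8-9)^2=1, (4-5)^2=1, (6-11)^2=25
sum(d^2) = 184.
Step 3: rho = 1 - 6*184 / (11*(11^2 - 1)) = 1 - 1104/1320 = 0.163636.
Step 4: Under H0, t = rho * sqrt((n-2)/(1-rho^2)) = 0.4976 ~ t(9).
Step 5: Two-sided p-value from the t-distribution with 9 df = 0.630685.
Step 6: alpha = 0.05. fail to reject H0.

rho = 0.1636, p = 0.630685, fail to reject H0 at alpha = 0.05.


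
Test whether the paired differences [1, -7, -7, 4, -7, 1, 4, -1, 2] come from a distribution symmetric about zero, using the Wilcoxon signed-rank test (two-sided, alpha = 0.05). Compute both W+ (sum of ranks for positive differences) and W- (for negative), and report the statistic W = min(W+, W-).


Step 1: Drop any zero differences (none here) and take |d_i|.
|d| = [1, 7, 7, 4, 7, 1, 4, 1, 2]
Step 2: Midrank |d_i| (ties get averaged ranks).
ranks: |1|->2, |7|->8, |7|->8, |4|->5.5, |7|->8, |1|->2, |4|->5.5, |1|->2, |2|->4
Step 3: Attach original signs; sum ranks with positive sign and with negative sign.
W+ = 2 + 5.5 + 2 + 5.5 + 4 = 19
W- = 8 + 8 + 8 + 2 = 26
(Check: W+ + W- = 45 should equal n(n+1)/2 = 45.)
Step 4: Test statistic W = min(W+, W-) = 19.
Step 5: Ties in |d|, so use the tie-corrected normal approximation.
        E[W] = n(n+1)/4 = 9*10/4 = 22.5.
        Tie groups: |d|=1 (t=3), |d|=4 (t=2), |d|=7 (t=3); sum(t^3 - t) = 54.
        Var[W] = n(n+1)(2n+1)/24 - sum(t^3-t)/48 = 1710/24 - 54/48 = 70.125.
        z = (W - E[W]) / sqrt(Var[W]) = (19 - 22.5) / 8.3741 = -0.4180.
        Two-sided p = 2*Phi(z) = 0.675979.
Step 6: alpha = 0.05. fail to reject H0.

W+ = 19, W- = 26, W = min = 19, p = 0.675979, fail to reject H0.


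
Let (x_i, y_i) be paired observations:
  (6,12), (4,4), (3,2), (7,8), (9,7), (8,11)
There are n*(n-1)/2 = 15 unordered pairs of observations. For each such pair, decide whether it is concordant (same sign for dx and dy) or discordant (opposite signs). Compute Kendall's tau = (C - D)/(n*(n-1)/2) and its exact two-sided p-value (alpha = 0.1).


Step 1: Enumerate the 15 unordered pairs (i,j) with i<j and classify each by sign(x_j-x_i) * sign(y_j-y_i).
  (1,2):dx=-2,dy=-8->C; (1,3):dx=-3,dy=-10->C; (1,4):dx=+1,dy=-4->D; (1,5):dx=+3,dy=-5->D
  (1,6):dx=+2,dy=-1->D; (2,3):dx=-1,dy=-2->C; (2,4):dx=+3,dy=+4->C; (2,5):dx=+5,dy=+3->C
  (2,6):dx=+4,dy=+7->C; (3,4):dx=+4,dy=+6->C; (3,5):dx=+6,dy=+5->C; (3,6):dx=+5,dy=+9->C
  (4,5):dx=+2,dy=-1->D; (4,6):dx=+1,dy=+3->C; (5,6):dx=-1,dy=+4->D
Step 2: C = 10, D = 5, total pairs = 15.
Step 3: tau = (C - D)/(n(n-1)/2) = (10 - 5)/15 = 0.333333.
Step 4: Exact two-sided p-value (enumerate n! = 720 permutations of y under H0): p = 0.469444.
Step 5: alpha = 0.1. fail to reject H0.

tau_b = 0.3333 (C=10, D=5), p = 0.469444, fail to reject H0.


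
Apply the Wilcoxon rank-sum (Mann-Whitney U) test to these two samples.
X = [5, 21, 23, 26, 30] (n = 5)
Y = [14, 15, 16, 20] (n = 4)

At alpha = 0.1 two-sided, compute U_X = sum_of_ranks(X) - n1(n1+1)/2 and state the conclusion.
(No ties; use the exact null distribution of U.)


Step 1: Combine and sort all 9 observations; assign midranks.
sorted (value, group): (5,X), (14,Y), (15,Y), (16,Y), (20,Y), (21,X), (23,X), (26,X), (30,X)
ranks: 5->1, 14->2, 15->3, 16->4, 20->5, 21->6, 23->7, 26->8, 30->9
Step 2: Rank sum for X: R1 = 1 + 6 + 7 + 8 + 9 = 31.
Step 3: U_X = R1 - n1(n1+1)/2 = 31 - 5*6/2 = 31 - 15 = 16.
       U_Y = n1*n2 - U_X = 20 - 16 = 4.
Step 4: No ties, so the exact null distribution of U (based on enumerating the C(9,5) = 126 equally likely rank assignments) gives the two-sided p-value.
Step 5: p-value = 0.190476; compare to alpha = 0.1. fail to reject H0.

U_X = 16, p = 0.190476, fail to reject H0 at alpha = 0.1.


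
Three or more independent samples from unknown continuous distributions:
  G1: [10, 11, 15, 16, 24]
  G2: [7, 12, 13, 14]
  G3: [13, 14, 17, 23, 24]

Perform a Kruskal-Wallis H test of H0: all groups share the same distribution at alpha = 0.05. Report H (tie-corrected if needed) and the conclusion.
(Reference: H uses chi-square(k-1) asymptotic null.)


Step 1: Combine all N = 14 observations and assign midranks.
sorted (value, group, rank): (7,G2,1), (10,G1,2), (11,G1,3), (12,G2,4), (13,G2,5.5), (13,G3,5.5), (14,G2,7.5), (14,G3,7.5), (15,G1,9), (16,G1,10), (17,G3,11), (23,G3,12), (24,G1,13.5), (24,G3,13.5)
Step 2: Sum ranks within each group.
R_1 = 37.5 (n_1 = 5)
R_2 = 18 (n_2 = 4)
R_3 = 49.5 (n_3 = 5)
Step 3: H = 12/(N(N+1)) * sum(R_i^2/n_i) - 3(N+1)
     = 12/(14*15) * (37.5^2/5 + 18^2/4 + 49.5^2/5) - 3*15
     = 0.057143 * 852.3 - 45
     = 3.702857.
Step 4: Ties present; correction factor C = 1 - 18/(14^3 - 14) = 0.993407. Corrected H = 3.702857 / 0.993407 = 3.727434.
Step 5: Under H0, H ~ chi^2(2); p-value = 0.155095.
Step 6: alpha = 0.05. fail to reject H0.

H = 3.7274, df = 2, p = 0.155095, fail to reject H0.


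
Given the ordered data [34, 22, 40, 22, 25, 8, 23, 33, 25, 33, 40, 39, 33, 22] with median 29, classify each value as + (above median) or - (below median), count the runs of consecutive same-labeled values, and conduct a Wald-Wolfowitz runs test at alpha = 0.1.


Step 1: Compute median = 29; label A = above, B = below.
Labels in order: ABABBBBABAAAAB  (n_A = 7, n_B = 7)
Step 2: Count runs R = 8.
Step 3: Under H0 (random ordering), E[R] = 2*n_A*n_B/(n_A+n_B) + 1 = 2*7*7/14 + 1 = 8.0000.
        Var[R] = 2*n_A*n_B*(2*n_A*n_B - n_A - n_B) / ((n_A+n_B)^2 * (n_A+n_B-1)) = 8232/2548 = 3.2308.
        SD[R] = 1.7974.
Step 4: R = E[R], so z = 0 with no continuity correction.
Step 5: Two-sided p-value via normal approximation = 2*(1 - Phi(|z|)) = 1.000000.
Step 6: alpha = 0.1. fail to reject H0.

R = 8, z = 0.0000, p = 1.000000, fail to reject H0.


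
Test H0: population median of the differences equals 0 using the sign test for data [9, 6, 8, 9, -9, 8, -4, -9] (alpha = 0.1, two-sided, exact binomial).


Step 1: Discard zero differences. Original n = 8; n_eff = number of nonzero differences = 8.
Nonzero differences (with sign): +9, +6, +8, +9, -9, +8, -4, -9
Step 2: Count signs: positive = 5, negative = 3.
Step 3: Under H0: P(positive) = 0.5, so the number of positives S ~ Bin(8, 0.5).
Step 4: Two-sided exact p-value = sum of Bin(8,0.5) probabilities at or below the observed probability = 0.726562.
Step 5: alpha = 0.1. fail to reject H0.

n_eff = 8, pos = 5, neg = 3, p = 0.726562, fail to reject H0.


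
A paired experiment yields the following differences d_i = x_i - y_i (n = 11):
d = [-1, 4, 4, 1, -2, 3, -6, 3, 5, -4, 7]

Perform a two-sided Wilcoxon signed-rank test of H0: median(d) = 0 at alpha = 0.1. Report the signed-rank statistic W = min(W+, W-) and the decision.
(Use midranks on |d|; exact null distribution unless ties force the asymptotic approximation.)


Step 1: Drop any zero differences (none here) and take |d_i|.
|d| = [1, 4, 4, 1, 2, 3, 6, 3, 5, 4, 7]
Step 2: Midrank |d_i| (ties get averaged ranks).
ranks: |1|->1.5, |4|->7, |4|->7, |1|->1.5, |2|->3, |3|->4.5, |6|->10, |3|->4.5, |5|->9, |4|->7, |7|->11
Step 3: Attach original signs; sum ranks with positive sign and with negative sign.
W+ = 7 + 7 + 1.5 + 4.5 + 4.5 + 9 + 11 = 44.5
W- = 1.5 + 3 + 10 + 7 = 21.5
(Check: W+ + W- = 66 should equal n(n+1)/2 = 66.)
Step 4: Test statistic W = min(W+, W-) = 21.5.
Step 5: Ties in |d|, so use the tie-corrected normal approximation.
        E[W] = n(n+1)/4 = 11*12/4 = 33.
        Tie groups: |d|=1 (t=2), |d|=3 (t=2), |d|=4 (t=3); sum(t^3 - t) = 36.
        Var[W] = n(n+1)(2n+1)/24 - sum(t^3-t)/48 = 3036/24 - 36/48 = 125.75.
        z = (W - E[W]) / sqrt(Var[W]) = (21.5 - 33) / 11.2138 = -1.0255.
        Two-sided p = 2*Phi(z) = 0.305118.
Step 6: alpha = 0.1. fail to reject H0.

W+ = 44.5, W- = 21.5, W = min = 21.5, p = 0.305118, fail to reject H0.


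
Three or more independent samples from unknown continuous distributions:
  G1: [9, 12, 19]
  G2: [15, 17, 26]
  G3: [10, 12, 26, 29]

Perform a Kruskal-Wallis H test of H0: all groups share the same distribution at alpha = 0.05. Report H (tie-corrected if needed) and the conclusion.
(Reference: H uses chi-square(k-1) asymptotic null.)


Step 1: Combine all N = 10 observations and assign midranks.
sorted (value, group, rank): (9,G1,1), (10,G3,2), (12,G1,3.5), (12,G3,3.5), (15,G2,5), (17,G2,6), (19,G1,7), (26,G2,8.5), (26,G3,8.5), (29,G3,10)
Step 2: Sum ranks within each group.
R_1 = 11.5 (n_1 = 3)
R_2 = 19.5 (n_2 = 3)
R_3 = 24 (n_3 = 4)
Step 3: H = 12/(N(N+1)) * sum(R_i^2/n_i) - 3(N+1)
     = 12/(10*11) * (11.5^2/3 + 19.5^2/3 + 24^2/4) - 3*11
     = 0.109091 * 314.833 - 33
     = 1.345455.
Step 4: Ties present; correction factor C = 1 - 12/(10^3 - 10) = 0.987879. Corrected H = 1.345455 / 0.987879 = 1.361963.
Step 5: Under H0, H ~ chi^2(2); p-value = 0.506120.
Step 6: alpha = 0.05. fail to reject H0.

H = 1.3620, df = 2, p = 0.506120, fail to reject H0.


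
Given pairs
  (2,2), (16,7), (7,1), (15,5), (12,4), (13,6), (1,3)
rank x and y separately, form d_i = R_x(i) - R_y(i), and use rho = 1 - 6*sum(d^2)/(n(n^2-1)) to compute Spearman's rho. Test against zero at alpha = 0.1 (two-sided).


Step 1: Rank x and y separately (midranks; no ties here).
rank(x): 2->2, 16->7, 7->3, 15->6, 12->4, 13->5, 1->1
rank(y): 2->2, 7->7, 1->1, 5->5, 4->4, 6->6, 3->3
Step 2: d_i = R_x(i) - R_y(i); compute d_i^2.
  (2-2)^2=0, (7-7)^2=0, (3-1)^2=4, (6-5)^2=1, (4-4)^2=0, (5-6)^2=1, (1-3)^2=4
sum(d^2) = 10.
Step 3: rho = 1 - 6*10 / (7*(7^2 - 1)) = 1 - 60/336 = 0.821429.
Step 4: Under H0, t = rho * sqrt((n-2)/(1-rho^2)) = 3.2206 ~ t(5).
Step 5: Two-sided p-value from the t-distribution with 5 df = 0.023449.
Step 6: alpha = 0.1. reject H0.

rho = 0.8214, p = 0.023449, reject H0 at alpha = 0.1.


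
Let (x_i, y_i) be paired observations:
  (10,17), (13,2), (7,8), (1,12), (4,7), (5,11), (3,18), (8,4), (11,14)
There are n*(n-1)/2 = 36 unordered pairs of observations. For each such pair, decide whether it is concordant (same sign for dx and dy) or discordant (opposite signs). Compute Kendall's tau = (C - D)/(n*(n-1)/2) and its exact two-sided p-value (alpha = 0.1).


Step 1: Enumerate the 36 unordered pairs (i,j) with i<j and classify each by sign(x_j-x_i) * sign(y_j-y_i).
  (1,2):dx=+3,dy=-15->D; (1,3):dx=-3,dy=-9->C; (1,4):dx=-9,dy=-5->C; (1,5):dx=-6,dy=-10->C
  (1,6):dx=-5,dy=-6->C; (1,7):dx=-7,dy=+1->D; (1,8):dx=-2,dy=-13->C; (1,9):dx=+1,dy=-3->D
  (2,3):dx=-6,dy=+6->D; (2,4):dx=-12,dy=+10->D; (2,5):dx=-9,dy=+5->D; (2,6):dx=-8,dy=+9->D
  (2,7):dx=-10,dy=+16->D; (2,8):dx=-5,dy=+2->D; (2,9):dx=-2,dy=+12->D; (3,4):dx=-6,dy=+4->D
  (3,5):dx=-3,dy=-1->C; (3,6):dx=-2,dy=+3->D; (3,7):dx=-4,dy=+10->D; (3,8):dx=+1,dy=-4->D
  (3,9):dx=+4,dy=+6->C; (4,5):dx=+3,dy=-5->D; (4,6):dx=+4,dy=-1->D; (4,7):dx=+2,dy=+6->C
  (4,8):dx=+7,dy=-8->D; (4,9):dx=+10,dy=+2->C; (5,6):dx=+1,dy=+4->C; (5,7):dx=-1,dy=+11->D
  (5,8):dx=+4,dy=-3->D; (5,9):dx=+7,dy=+7->C; (6,7):dx=-2,dy=+7->D; (6,8):dx=+3,dy=-7->D
  (6,9):dx=+6,dy=+3->C; (7,8):dx=+5,dy=-14->D; (7,9):dx=+8,dy=-4->D; (8,9):dx=+3,dy=+10->C
Step 2: C = 13, D = 23, total pairs = 36.
Step 3: tau = (C - D)/(n(n-1)/2) = (13 - 23)/36 = -0.277778.
Step 4: Exact two-sided p-value (enumerate n! = 362880 permutations of y under H0): p = 0.358488.
Step 5: alpha = 0.1. fail to reject H0.

tau_b = -0.2778 (C=13, D=23), p = 0.358488, fail to reject H0.


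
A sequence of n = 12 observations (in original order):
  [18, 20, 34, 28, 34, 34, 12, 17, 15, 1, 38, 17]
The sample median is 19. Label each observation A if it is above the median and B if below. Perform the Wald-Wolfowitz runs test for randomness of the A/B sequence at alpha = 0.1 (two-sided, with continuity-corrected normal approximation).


Step 1: Compute median = 19; label A = above, B = below.
Labels in order: BAAAAABBBBAB  (n_A = 6, n_B = 6)
Step 2: Count runs R = 5.
Step 3: Under H0 (random ordering), E[R] = 2*n_A*n_B/(n_A+n_B) + 1 = 2*6*6/12 + 1 = 7.0000.
        Var[R] = 2*n_A*n_B*(2*n_A*n_B - n_A - n_B) / ((n_A+n_B)^2 * (n_A+n_B-1)) = 4320/1584 = 2.7273.
        SD[R] = 1.6514.
Step 4: Continuity-corrected z = (R + 0.5 - E[R]) / SD[R] = (5 + 0.5 - 7.0000) / 1.6514 = -0.9083.
Step 5: Two-sided p-value via normal approximation = 2*(1 - Phi(|z|)) = 0.363722.
Step 6: alpha = 0.1. fail to reject H0.

R = 5, z = -0.9083, p = 0.363722, fail to reject H0.


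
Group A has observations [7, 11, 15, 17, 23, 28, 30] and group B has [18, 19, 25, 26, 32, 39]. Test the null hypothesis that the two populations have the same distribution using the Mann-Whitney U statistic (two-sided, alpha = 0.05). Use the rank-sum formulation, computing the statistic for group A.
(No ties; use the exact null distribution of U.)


Step 1: Combine and sort all 13 observations; assign midranks.
sorted (value, group): (7,X), (11,X), (15,X), (17,X), (18,Y), (19,Y), (23,X), (25,Y), (26,Y), (28,X), (30,X), (32,Y), (39,Y)
ranks: 7->1, 11->2, 15->3, 17->4, 18->5, 19->6, 23->7, 25->8, 26->9, 28->10, 30->11, 32->12, 39->13
Step 2: Rank sum for X: R1 = 1 + 2 + 3 + 4 + 7 + 10 + 11 = 38.
Step 3: U_X = R1 - n1(n1+1)/2 = 38 - 7*8/2 = 38 - 28 = 10.
       U_Y = n1*n2 - U_X = 42 - 10 = 32.
Step 4: No ties, so the exact null distribution of U (based on enumerating the C(13,7) = 1716 equally likely rank assignments) gives the two-sided p-value.
Step 5: p-value = 0.137529; compare to alpha = 0.05. fail to reject H0.

U_X = 10, p = 0.137529, fail to reject H0 at alpha = 0.05.


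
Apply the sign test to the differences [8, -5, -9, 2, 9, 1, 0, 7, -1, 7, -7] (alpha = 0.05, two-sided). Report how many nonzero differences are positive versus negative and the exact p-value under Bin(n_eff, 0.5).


Step 1: Discard zero differences. Original n = 11; n_eff = number of nonzero differences = 10.
Nonzero differences (with sign): +8, -5, -9, +2, +9, +1, +7, -1, +7, -7
Step 2: Count signs: positive = 6, negative = 4.
Step 3: Under H0: P(positive) = 0.5, so the number of positives S ~ Bin(10, 0.5).
Step 4: Two-sided exact p-value = sum of Bin(10,0.5) probabilities at or below the observed probability = 0.753906.
Step 5: alpha = 0.05. fail to reject H0.

n_eff = 10, pos = 6, neg = 4, p = 0.753906, fail to reject H0.


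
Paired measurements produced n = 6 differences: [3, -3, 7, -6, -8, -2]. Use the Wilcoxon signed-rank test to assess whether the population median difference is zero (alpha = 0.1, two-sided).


Step 1: Drop any zero differences (none here) and take |d_i|.
|d| = [3, 3, 7, 6, 8, 2]
Step 2: Midrank |d_i| (ties get averaged ranks).
ranks: |3|->2.5, |3|->2.5, |7|->5, |6|->4, |8|->6, |2|->1
Step 3: Attach original signs; sum ranks with positive sign and with negative sign.
W+ = 2.5 + 5 = 7.5
W- = 2.5 + 4 + 6 + 1 = 13.5
(Check: W+ + W- = 21 should equal n(n+1)/2 = 21.)
Step 4: Test statistic W = min(W+, W-) = 7.5.
Step 5: Ties in |d|, so use the tie-corrected normal approximation.
        E[W] = n(n+1)/4 = 6*7/4 = 10.5.
        Tie groups: |d|=3 (t=2); sum(t^3 - t) = 6.
        Var[W] = n(n+1)(2n+1)/24 - sum(t^3-t)/48 = 546/24 - 6/48 = 22.625.
        z = (W - E[W]) / sqrt(Var[W]) = (7.5 - 10.5) / 4.7566 = -0.6307.
        Two-sided p = 2*Phi(z) = 0.528233.
Step 6: alpha = 0.1. fail to reject H0.

W+ = 7.5, W- = 13.5, W = min = 7.5, p = 0.528233, fail to reject H0.


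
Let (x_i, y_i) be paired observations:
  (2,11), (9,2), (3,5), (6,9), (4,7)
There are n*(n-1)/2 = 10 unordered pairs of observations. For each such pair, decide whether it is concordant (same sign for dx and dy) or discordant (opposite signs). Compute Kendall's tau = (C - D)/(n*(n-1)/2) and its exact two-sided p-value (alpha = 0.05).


Step 1: Enumerate the 10 unordered pairs (i,j) with i<j and classify each by sign(x_j-x_i) * sign(y_j-y_i).
  (1,2):dx=+7,dy=-9->D; (1,3):dx=+1,dy=-6->D; (1,4):dx=+4,dy=-2->D; (1,5):dx=+2,dy=-4->D
  (2,3):dx=-6,dy=+3->D; (2,4):dx=-3,dy=+7->D; (2,5):dx=-5,dy=+5->D; (3,4):dx=+3,dy=+4->C
  (3,5):dx=+1,dy=+2->C; (4,5):dx=-2,dy=-2->C
Step 2: C = 3, D = 7, total pairs = 10.
Step 3: tau = (C - D)/(n(n-1)/2) = (3 - 7)/10 = -0.400000.
Step 4: Exact two-sided p-value (enumerate n! = 120 permutations of y under H0): p = 0.483333.
Step 5: alpha = 0.05. fail to reject H0.

tau_b = -0.4000 (C=3, D=7), p = 0.483333, fail to reject H0.


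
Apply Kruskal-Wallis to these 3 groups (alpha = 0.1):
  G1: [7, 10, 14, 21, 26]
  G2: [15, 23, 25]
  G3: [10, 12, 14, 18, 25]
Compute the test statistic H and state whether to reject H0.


Step 1: Combine all N = 13 observations and assign midranks.
sorted (value, group, rank): (7,G1,1), (10,G1,2.5), (10,G3,2.5), (12,G3,4), (14,G1,5.5), (14,G3,5.5), (15,G2,7), (18,G3,8), (21,G1,9), (23,G2,10), (25,G2,11.5), (25,G3,11.5), (26,G1,13)
Step 2: Sum ranks within each group.
R_1 = 31 (n_1 = 5)
R_2 = 28.5 (n_2 = 3)
R_3 = 31.5 (n_3 = 5)
Step 3: H = 12/(N(N+1)) * sum(R_i^2/n_i) - 3(N+1)
     = 12/(13*14) * (31^2/5 + 28.5^2/3 + 31.5^2/5) - 3*14
     = 0.065934 * 661.4 - 42
     = 1.608791.
Step 4: Ties present; correction factor C = 1 - 18/(13^3 - 13) = 0.991758. Corrected H = 1.608791 / 0.991758 = 1.622161.
Step 5: Under H0, H ~ chi^2(2); p-value = 0.444378.
Step 6: alpha = 0.1. fail to reject H0.

H = 1.6222, df = 2, p = 0.444378, fail to reject H0.


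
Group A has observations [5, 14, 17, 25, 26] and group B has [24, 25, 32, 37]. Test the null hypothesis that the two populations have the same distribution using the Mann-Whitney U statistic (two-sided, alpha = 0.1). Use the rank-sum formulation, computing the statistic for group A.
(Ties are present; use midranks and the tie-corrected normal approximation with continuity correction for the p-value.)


Step 1: Combine and sort all 9 observations; assign midranks.
sorted (value, group): (5,X), (14,X), (17,X), (24,Y), (25,X), (25,Y), (26,X), (32,Y), (37,Y)
ranks: 5->1, 14->2, 17->3, 24->4, 25->5.5, 25->5.5, 26->7, 32->8, 37->9
Step 2: Rank sum for X: R1 = 1 + 2 + 3 + 5.5 + 7 = 18.5.
Step 3: U_X = R1 - n1(n1+1)/2 = 18.5 - 5*6/2 = 18.5 - 15 = 3.5.
       U_Y = n1*n2 - U_X = 20 - 3.5 = 16.5.
Step 4: Ties are present, so use the tie-corrected normal approximation (with continuity correction) for the p-value.
Step 5: p-value = 0.139983; compare to alpha = 0.1. fail to reject H0.

U_X = 3.5, p = 0.139983, fail to reject H0 at alpha = 0.1.


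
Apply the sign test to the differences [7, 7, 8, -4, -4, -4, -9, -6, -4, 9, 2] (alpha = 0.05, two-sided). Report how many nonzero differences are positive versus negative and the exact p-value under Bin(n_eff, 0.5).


Step 1: Discard zero differences. Original n = 11; n_eff = number of nonzero differences = 11.
Nonzero differences (with sign): +7, +7, +8, -4, -4, -4, -9, -6, -4, +9, +2
Step 2: Count signs: positive = 5, negative = 6.
Step 3: Under H0: P(positive) = 0.5, so the number of positives S ~ Bin(11, 0.5).
Step 4: Two-sided exact p-value = sum of Bin(11,0.5) probabilities at or below the observed probability = 1.000000.
Step 5: alpha = 0.05. fail to reject H0.

n_eff = 11, pos = 5, neg = 6, p = 1.000000, fail to reject H0.
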